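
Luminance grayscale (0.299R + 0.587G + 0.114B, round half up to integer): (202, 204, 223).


Gray = 0.299×R + 0.587×G + 0.114×B
Gray = 0.299×202 + 0.587×204 + 0.114×223
Gray = 60.398 + 119.748 + 25.422
Gray = 205.568 → round half up → 206
Gray = 206


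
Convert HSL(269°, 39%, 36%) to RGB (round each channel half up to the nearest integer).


H=269°, S=0.39, L=0.36
C = (1-|2L-1|)×S = (1-|-0.28|)×0.39 = 0.2808
H' = H/60 = 269/60 ≈ 4.4833; X = C×(1-|H' mod 2 - 1|) = 0.13572
m = L - C/2 = 0.36 - 0.1404 = 0.2196
Sector ⌊H'⌋ = 4 → (R',G',B') = (0.13572, 0.0, 0.2808)
RGB = ((R'+m)×255, (G'+m)×255, (B'+m)×255) = (90.6066, 55.998, 127.602)
Round half up → RGB(91, 56, 128)


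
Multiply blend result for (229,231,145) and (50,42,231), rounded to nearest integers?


Multiply: C = A×B/255, rounded to nearest integer
R: 229×50/255 = 11450/255 ≈ 44.902 → 45
G: 231×42/255 = 9702/255 ≈ 38.047 → 38
B: 145×231/255 = 33495/255 ≈ 131.353 → 131
= RGB(45, 38, 131)


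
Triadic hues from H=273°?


Triadic: equally spaced at 120° intervals
H1 = 273°
H2 = (273 + 120) mod 360 = 33°
H3 = (273 + 240) mod 360 = 153°
Triadic = 273°, 33°, 153°


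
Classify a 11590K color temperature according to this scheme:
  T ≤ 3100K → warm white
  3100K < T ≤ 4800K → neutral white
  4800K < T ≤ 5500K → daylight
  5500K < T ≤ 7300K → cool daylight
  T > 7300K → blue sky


Temperature: 11590K
11590K > 7300K → blue sky
Classification: blue sky


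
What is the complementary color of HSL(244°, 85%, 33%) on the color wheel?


Complement = opposite side of color wheel = hue + 180°
H' = (244 + 180) mod 360 = 64°
S and L unchanged.
= HSL(64°, 85%, 33%)


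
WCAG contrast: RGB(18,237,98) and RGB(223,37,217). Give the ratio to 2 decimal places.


Linearize each sRGB channel c=v/255: c/12.92 if c ≤ 0.04045 else ((c+0.055)/1.055)^2.4
L = 0.2126×R_lin + 0.7152×G_lin + 0.0722×B_lin
Color 1 (18,237,98):
  R=18: 18/255≈0.0706 > 0.04045 → ((0.0706+0.055)/1.055)^2.4 ≈ 0.00605
  G=237: 237/255≈0.9294 > 0.04045 → ((0.9294+0.055)/1.055)^2.4 ≈ 0.84687
  B=98: 98/255≈0.3843 > 0.04045 → ((0.3843+0.055)/1.055)^2.4 ≈ 0.12214
  L1 = 0.2126×0.00605 + 0.7152×0.84687 + 0.0722×0.12214 ≈ 0.61579
Color 2 (223,37,217):
  R=223: 223/255≈0.8745 > 0.04045 → ((0.8745+0.055)/1.055)^2.4 ≈ 0.73791
  G=37: 37/255≈0.1451 > 0.04045 → ((0.1451+0.055)/1.055)^2.4 ≈ 0.01850
  B=217: 217/255≈0.8510 > 0.04045 → ((0.8510+0.055)/1.055)^2.4 ≈ 0.69387
  L2 = 0.2126×0.73791 + 0.7152×0.01850 + 0.0722×0.69387 ≈ 0.22021
Lighter = 0.61579, Darker = 0.22021
Ratio = (L_lighter + 0.05) / (L_darker + 0.05)
Ratio = (0.61579 + 0.05) / (0.22021 + 0.05) = 0.66579 / 0.27021 ≈ 2.4640
Ratio ≈ 2.46:1


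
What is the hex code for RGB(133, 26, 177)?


R = 133 → 85 (hex)
G = 26 → 1A (hex)
B = 177 → B1 (hex)
Hex = #851AB1


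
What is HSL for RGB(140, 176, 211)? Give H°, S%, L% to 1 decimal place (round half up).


Normalize: R'=140/255≈0.5490, G'=176/255≈0.6902, B'=211/255≈0.8275
Max=211/255, Min=140/255, Δ=Max-Min=71/255
L = (Max+Min)/2 = (211+140)/510 = 351/510 = 0.68823… → L = 68.8%
L > 0.5 → S = Δ/(2-Max-Min) = 71/(510-211-140) = 71/159 = 0.44654… → S = 44.7%
(the 1/255 factors cancel in S and H, so raw channel differences can be used)
Max is B' → H = 60 × ((R-G)/Δ + 4) = 60 × ((140-176)/71 + 4)
  -36/71 + 4 = -0.5070… + 4 = 3.4929…
  H = 60 × 3.4929… = 209.577…° → H = 209.6°
= HSL(209.6°, 44.7%, 68.8%)


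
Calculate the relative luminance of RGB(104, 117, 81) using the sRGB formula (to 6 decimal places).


Linearize each channel (sRGB transfer function): c = v/255; c_lin = c/12.92 if c ≤ 0.04045, else ((c+0.055)/1.055)^2.4
  R: 104/255 ≈ 0.407843 > 0.04045 → ((0.407843+0.055)/1.055)^2.4 ≈ 0.138432
  G: 117/255 ≈ 0.458824 > 0.04045 → ((0.458824+0.055)/1.055)^2.4 ≈ 0.177888
  B: 81/255 ≈ 0.317647 > 0.04045 → ((0.317647+0.055)/1.055)^2.4 ≈ 0.082283
R_lin = 0.138432, G_lin = 0.177888, B_lin = 0.082283
L = 0.2126×R + 0.7152×G + 0.0722×B
L = 0.2126×0.138432 + 0.7152×0.177888 + 0.0722×0.082283
L ≈ 0.162597


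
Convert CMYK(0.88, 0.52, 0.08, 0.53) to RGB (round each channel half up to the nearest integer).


R = 255 × (1-C) × (1-K) = 255 × 0.12 × 0.47 = 14.382 → 14
G = 255 × (1-M) × (1-K) = 255 × 0.48 × 0.47 = 57.528 → 58
B = 255 × (1-Y) × (1-K) = 255 × 0.92 × 0.47 = 110.262 → 110
= RGB(14, 58, 110)


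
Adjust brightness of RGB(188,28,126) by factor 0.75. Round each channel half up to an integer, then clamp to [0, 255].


Multiply each channel by 0.75, round half up, clamp to [0, 255]
R: 188×0.75 = 141
G: 28×0.75 = 21
B: 126×0.75 = 94.5 → round → 95
= RGB(141, 21, 95)


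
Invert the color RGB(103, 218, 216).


Invert: (255-R, 255-G, 255-B)
R: 255-103 = 152
G: 255-218 = 37
B: 255-216 = 39
= RGB(152, 37, 39)


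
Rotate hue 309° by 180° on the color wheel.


New hue = (H + rotation) mod 360
New hue = (309 + 180) mod 360
= 489 mod 360
= 129°


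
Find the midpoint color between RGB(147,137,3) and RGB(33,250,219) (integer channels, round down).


Midpoint: each channel = ⌊(C₁+C₂)/2⌋
R: ⌊(147+33)/2⌋ = 90
G: ⌊(137+250)/2⌋ = 193
B: ⌊(3+219)/2⌋ = 111
= RGB(90, 193, 111)


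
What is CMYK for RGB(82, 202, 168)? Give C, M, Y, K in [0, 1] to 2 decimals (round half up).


R'=82/255≈0.3216, G'=202/255≈0.7922, B'=168/255≈0.6588
K = 1 - max(R',G',B') = 1 - 202/255 = 53/255 = 0.20784… → 0.21
(1-R'-K)/(1-K) simplifies to (max-R)/max with max = 202:
C = (202-82)/202 = 120/202 = 0.59405… → 0.59
M = (202-202)/202 = 0/202 = 0 → 0.00
Y = (202-168)/202 = 34/202 = 0.16831… → 0.17
= CMYK(0.59, 0.00, 0.17, 0.21)


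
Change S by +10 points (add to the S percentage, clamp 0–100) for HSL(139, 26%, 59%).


Original S = 26%
Adjustment = +10 percentage points
New S = 26 + (10) = 36
Clamp to [0, 100] → 36
= HSL(139°, 36%, 59%)


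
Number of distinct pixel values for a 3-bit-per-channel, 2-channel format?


Total bits = 3 bits/channel × 2 channels = 6 bits
Distinct pixel values = 2^6
= 64 pixel values


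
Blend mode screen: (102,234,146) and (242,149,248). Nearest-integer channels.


Screen: C = 255 - (255-A)×(255-B)/255, rounded to nearest integer
R: 255 - (255-102)×(255-242)/255 = 255 - 1989/255 ≈ 255 - 7.800 = 247.200 → 247
G: 255 - (255-234)×(255-149)/255 = 255 - 2226/255 ≈ 255 - 8.729 = 246.271 → 246
B: 255 - (255-146)×(255-248)/255 = 255 - 763/255 ≈ 255 - 2.992 = 252.008 → 252
= RGB(247, 246, 252)


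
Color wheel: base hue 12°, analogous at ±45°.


Base hue: 12°
Left analog: (12 - 45) mod 360 = 327°
Right analog: (12 + 45) mod 360 = 57°
Analogous hues = 327° and 57°


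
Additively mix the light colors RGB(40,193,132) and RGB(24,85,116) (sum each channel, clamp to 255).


Additive: each channel = min(255, C₁+C₂)
R: 40+24 = 64 → 64
G: 193+85 = 278 → 255
B: 132+116 = 248 → 248
= RGB(64, 255, 248)


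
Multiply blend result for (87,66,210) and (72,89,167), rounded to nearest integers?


Multiply: C = A×B/255, rounded to nearest integer
R: 87×72/255 = 6264/255 ≈ 24.565 → 25
G: 66×89/255 = 5874/255 ≈ 23.035 → 23
B: 210×167/255 = 35070/255 ≈ 137.529 → 138
= RGB(25, 23, 138)


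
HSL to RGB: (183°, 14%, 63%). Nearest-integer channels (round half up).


H=183°, S=0.14, L=0.63
C = (1-|2L-1|)×S = (1-|0.26|)×0.14 = 0.1036
H' = H/60 = 183/60 ≈ 3.0500; X = C×(1-|H' mod 2 - 1|) = 0.09842
m = L - C/2 = 0.63 - 0.0518 = 0.5782
Sector ⌊H'⌋ = 3 → (R',G',B') = (0.0, 0.09842, 0.1036)
RGB = ((R'+m)×255, (G'+m)×255, (B'+m)×255) = (147.441, 172.5381, 173.859)
Round half up → RGB(147, 173, 174)


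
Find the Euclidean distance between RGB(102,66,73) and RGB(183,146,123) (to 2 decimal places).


d = √[(R₁-R₂)² + (G₁-G₂)² + (B₁-B₂)²]
d = √[(102-183)² + (66-146)² + (73-123)²]
d = √[6561 + 6400 + 2500]
d = √15461
d ≈ 124.34


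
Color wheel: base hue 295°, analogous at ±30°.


Base hue: 295°
Left analog: (295 - 30) mod 360 = 265°
Right analog: (295 + 30) mod 360 = 325°
Analogous hues = 265° and 325°


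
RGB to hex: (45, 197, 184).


R = 45 → 2D (hex)
G = 197 → C5 (hex)
B = 184 → B8 (hex)
Hex = #2DC5B8


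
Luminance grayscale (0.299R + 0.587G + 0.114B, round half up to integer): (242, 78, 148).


Gray = 0.299×R + 0.587×G + 0.114×B
Gray = 0.299×242 + 0.587×78 + 0.114×148
Gray = 72.358 + 45.786 + 16.872
Gray = 135.016 → round half up → 135
Gray = 135


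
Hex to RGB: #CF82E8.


CF → 207 (R)
82 → 130 (G)
E8 → 232 (B)
= RGB(207, 130, 232)


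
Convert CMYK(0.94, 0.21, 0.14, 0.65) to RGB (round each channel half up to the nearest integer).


R = 255 × (1-C) × (1-K) = 255 × 0.06 × 0.35 = 5.355 → 5
G = 255 × (1-M) × (1-K) = 255 × 0.79 × 0.35 = 70.5075 → 71
B = 255 × (1-Y) × (1-K) = 255 × 0.86 × 0.35 = 76.755 → 77
= RGB(5, 71, 77)


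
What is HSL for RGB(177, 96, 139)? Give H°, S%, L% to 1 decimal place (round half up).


Normalize: R'=177/255≈0.6941, G'=96/255≈0.3765, B'=139/255≈0.5451
Max=177/255, Min=96/255, Δ=Max-Min=81/255
L = (Max+Min)/2 = (177+96)/510 = 273/510 = 0.53529… → L = 53.5%
L > 0.5 → S = Δ/(2-Max-Min) = 81/(510-177-96) = 81/237 = 0.34177… → S = 34.2%
(the 1/255 factors cancel in S and H, so raw channel differences can be used)
Max is R' → H = 60 × (((G-B)/Δ) mod 6) = 60 × (((96-139)/81) mod 6)
  (-43)/81 = -0.5308…; negative, so add 6 → 5.4691…
  H = 60 × 5.4691… = 328.148…° → H = 328.1°
= HSL(328.1°, 34.2%, 53.5%)


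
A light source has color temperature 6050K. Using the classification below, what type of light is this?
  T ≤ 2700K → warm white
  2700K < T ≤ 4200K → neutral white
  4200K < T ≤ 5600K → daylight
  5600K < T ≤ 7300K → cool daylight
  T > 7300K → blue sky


Temperature: 6050K
5600K < 6050K ≤ 7300K → cool daylight
Classification: cool daylight


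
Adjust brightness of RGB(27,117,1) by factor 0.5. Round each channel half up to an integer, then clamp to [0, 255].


Multiply each channel by 0.5, round half up, clamp to [0, 255]
R: 27×0.5 = 13.5 → round → 14
G: 117×0.5 = 58.5 → round → 59
B: 1×0.5 = 0.5 → round → 1
= RGB(14, 59, 1)


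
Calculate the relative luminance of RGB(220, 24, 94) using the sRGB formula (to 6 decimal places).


Linearize each channel (sRGB transfer function): c = v/255; c_lin = c/12.92 if c ≤ 0.04045, else ((c+0.055)/1.055)^2.4
  R: 220/255 ≈ 0.862745 > 0.04045 → ((0.862745+0.055)/1.055)^2.4 ≈ 0.715694
  G: 24/255 ≈ 0.094118 > 0.04045 → ((0.094118+0.055)/1.055)^2.4 ≈ 0.009134
  B: 94/255 ≈ 0.368627 > 0.04045 → ((0.368627+0.055)/1.055)^2.4 ≈ 0.111932
R_lin = 0.715694, G_lin = 0.009134, B_lin = 0.111932
L = 0.2126×R + 0.7152×G + 0.0722×B
L = 0.2126×0.715694 + 0.7152×0.009134 + 0.0722×0.111932
L ≈ 0.166771


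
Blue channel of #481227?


Color: #481227
R = 48 = 72
G = 12 = 18
B = 27 = 39
Blue = 39


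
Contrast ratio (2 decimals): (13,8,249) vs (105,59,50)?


Linearize each sRGB channel c=v/255: c/12.92 if c ≤ 0.04045 else ((c+0.055)/1.055)^2.4
L = 0.2126×R_lin + 0.7152×G_lin + 0.0722×B_lin
Color 1 (13,8,249):
  R=13: 13/255≈0.0510 > 0.04045 → ((0.0510+0.055)/1.055)^2.4 ≈ 0.00402
  G=8: 8/255≈0.0314 ≤ 0.04045 → 0.0314/12.92 ≈ 0.00243
  B=249: 249/255≈0.9765 > 0.04045 → ((0.9765+0.055)/1.055)^2.4 ≈ 0.94731
  L1 = 0.2126×0.00402 + 0.7152×0.00243 + 0.0722×0.94731 ≈ 0.07099
Color 2 (105,59,50):
  R=105: 105/255≈0.4118 > 0.04045 → ((0.4118+0.055)/1.055)^2.4 ≈ 0.14126
  G=59: 59/255≈0.2314 > 0.04045 → ((0.2314+0.055)/1.055)^2.4 ≈ 0.04374
  B=50: 50/255≈0.1961 > 0.04045 → ((0.1961+0.055)/1.055)^2.4 ≈ 0.03190
  L2 = 0.2126×0.14126 + 0.7152×0.04374 + 0.0722×0.03190 ≈ 0.06361
Lighter = 0.07099, Darker = 0.06361
Ratio = (L_lighter + 0.05) / (L_darker + 0.05)
Ratio = (0.07099 + 0.05) / (0.06361 + 0.05) = 0.12099 / 0.11361 ≈ 1.0649
Ratio ≈ 1.06:1


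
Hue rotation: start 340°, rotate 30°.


New hue = (H + rotation) mod 360
New hue = (340 + 30) mod 360
= 370 mod 360
= 10°


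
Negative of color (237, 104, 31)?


Invert: (255-R, 255-G, 255-B)
R: 255-237 = 18
G: 255-104 = 151
B: 255-31 = 224
= RGB(18, 151, 224)


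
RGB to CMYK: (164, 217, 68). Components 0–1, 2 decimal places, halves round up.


R'=164/255≈0.6431, G'=217/255≈0.8510, B'=68/255≈0.2667
K = 1 - max(R',G',B') = 1 - 217/255 = 38/255 = 0.14901… → 0.15
(1-R'-K)/(1-K) simplifies to (max-R)/max with max = 217:
C = (217-164)/217 = 53/217 = 0.24423… → 0.24
M = (217-217)/217 = 0/217 = 0 → 0.00
Y = (217-68)/217 = 149/217 = 0.68663… → 0.69
= CMYK(0.24, 0.00, 0.69, 0.15)


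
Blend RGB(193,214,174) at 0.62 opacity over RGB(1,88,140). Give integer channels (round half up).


C = α×F + (1-α)×B, with 1-α = 0.38
R: 0.62×193 + 0.38×1 = 119.66 + 0.38 = 120.04 → 120
G: 0.62×214 + 0.38×88 = 132.68 + 33.44 = 166.12 → 166
B: 0.62×174 + 0.38×140 = 107.88 + 53.20 = 161.08 → 161
= RGB(120, 166, 161)


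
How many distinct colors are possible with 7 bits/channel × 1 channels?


Total bits = 7 bits/channel × 1 channels = 7 bits
Distinct colors = 2^7
= 128 colors


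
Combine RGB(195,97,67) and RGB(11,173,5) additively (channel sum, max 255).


Additive: each channel = min(255, C₁+C₂)
R: 195+11 = 206 → 206
G: 97+173 = 270 → 255
B: 67+5 = 72 → 72
= RGB(206, 255, 72)


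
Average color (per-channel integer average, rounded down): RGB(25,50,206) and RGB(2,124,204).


Midpoint: each channel = ⌊(C₁+C₂)/2⌋
R: ⌊(25+2)/2⌋ = 13
G: ⌊(50+124)/2⌋ = 87
B: ⌊(206+204)/2⌋ = 205
= RGB(13, 87, 205)


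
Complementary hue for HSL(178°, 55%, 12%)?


Complement = opposite side of color wheel = hue + 180°
H' = (178 + 180) mod 360 = 358°
S and L unchanged.
= HSL(358°, 55%, 12%)


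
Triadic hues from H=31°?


Triadic: equally spaced at 120° intervals
H1 = 31°
H2 = (31 + 120) mod 360 = 151°
H3 = (31 + 240) mod 360 = 271°
Triadic = 31°, 151°, 271°


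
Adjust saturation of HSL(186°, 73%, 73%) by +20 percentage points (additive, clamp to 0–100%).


Original S = 73%
Adjustment = +20 percentage points
New S = 73 + (20) = 93
Clamp to [0, 100] → 93
= HSL(186°, 93%, 73%)


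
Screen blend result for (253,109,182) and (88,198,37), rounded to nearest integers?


Screen: C = 255 - (255-A)×(255-B)/255, rounded to nearest integer
R: 255 - (255-253)×(255-88)/255 = 255 - 334/255 ≈ 255 - 1.310 = 253.690 → 254
G: 255 - (255-109)×(255-198)/255 = 255 - 8322/255 ≈ 255 - 32.635 = 222.365 → 222
B: 255 - (255-182)×(255-37)/255 = 255 - 15914/255 ≈ 255 - 62.408 = 192.592 → 193
= RGB(254, 222, 193)


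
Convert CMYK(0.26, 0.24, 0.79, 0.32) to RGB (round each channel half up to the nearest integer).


R = 255 × (1-C) × (1-K) = 255 × 0.74 × 0.68 = 128.316 → 128
G = 255 × (1-M) × (1-K) = 255 × 0.76 × 0.68 = 131.784 → 132
B = 255 × (1-Y) × (1-K) = 255 × 0.21 × 0.68 = 36.414 → 36
= RGB(128, 132, 36)


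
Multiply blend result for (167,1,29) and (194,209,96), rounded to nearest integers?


Multiply: C = A×B/255, rounded to nearest integer
R: 167×194/255 = 32398/255 ≈ 127.051 → 127
G: 1×209/255 = 209/255 ≈ 0.820 → 1
B: 29×96/255 = 2784/255 ≈ 10.918 → 11
= RGB(127, 1, 11)


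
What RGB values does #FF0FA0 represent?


FF → 255 (R)
0F → 15 (G)
A0 → 160 (B)
= RGB(255, 15, 160)


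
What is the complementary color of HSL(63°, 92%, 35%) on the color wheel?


Complement = opposite side of color wheel = hue + 180°
H' = (63 + 180) mod 360 = 243°
S and L unchanged.
= HSL(243°, 92%, 35%)


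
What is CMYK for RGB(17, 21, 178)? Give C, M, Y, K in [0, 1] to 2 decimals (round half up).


R'=17/255≈0.0667, G'=21/255≈0.0824, B'=178/255≈0.6980
K = 1 - max(R',G',B') = 1 - 178/255 = 77/255 = 0.30196… → 0.30
(1-R'-K)/(1-K) simplifies to (max-R)/max with max = 178:
C = (178-17)/178 = 161/178 = 0.90449… → 0.90
M = (178-21)/178 = 157/178 = 0.88202… → 0.88
Y = (178-178)/178 = 0/178 = 0 → 0.00
= CMYK(0.90, 0.88, 0.00, 0.30)


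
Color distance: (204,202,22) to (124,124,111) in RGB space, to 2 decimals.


d = √[(R₁-R₂)² + (G₁-G₂)² + (B₁-B₂)²]
d = √[(204-124)² + (202-124)² + (22-111)²]
d = √[6400 + 6084 + 7921]
d = √20405
d ≈ 142.85


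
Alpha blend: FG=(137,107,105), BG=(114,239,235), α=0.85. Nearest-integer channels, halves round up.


C = α×F + (1-α)×B, with 1-α = 0.15
R: 0.85×137 + 0.15×114 = 116.45 + 17.10 = 133.55 → 134
G: 0.85×107 + 0.15×239 = 90.95 + 35.85 = 126.80 → 127
B: 0.85×105 + 0.15×235 = 89.25 + 35.25 = 124.50 → 125
= RGB(134, 127, 125)


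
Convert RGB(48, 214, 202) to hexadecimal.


R = 48 → 30 (hex)
G = 214 → D6 (hex)
B = 202 → CA (hex)
Hex = #30D6CA


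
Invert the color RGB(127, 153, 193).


Invert: (255-R, 255-G, 255-B)
R: 255-127 = 128
G: 255-153 = 102
B: 255-193 = 62
= RGB(128, 102, 62)


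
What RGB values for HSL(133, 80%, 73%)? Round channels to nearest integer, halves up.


H=133°, S=0.80, L=0.73
C = (1-|2L-1|)×S = (1-|0.46|)×0.80 = 0.432
H' = H/60 = 133/60 ≈ 2.2167; X = C×(1-|H' mod 2 - 1|) = 0.0936
m = L - C/2 = 0.73 - 0.216 = 0.514
Sector ⌊H'⌋ = 2 → (R',G',B') = (0.0, 0.432, 0.0936)
RGB = ((R'+m)×255, (G'+m)×255, (B'+m)×255) = (131.07, 241.23, 154.938)
Round half up → RGB(131, 241, 155)


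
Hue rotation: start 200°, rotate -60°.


New hue = (H + rotation) mod 360
New hue = (200 -60) mod 360
= 140 mod 360
= 140°


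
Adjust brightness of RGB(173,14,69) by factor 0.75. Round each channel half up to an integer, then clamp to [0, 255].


Multiply each channel by 0.75, round half up, clamp to [0, 255]
R: 173×0.75 = 129.75 → round → 130
G: 14×0.75 = 10.5 → round → 11
B: 69×0.75 = 51.75 → round → 52
= RGB(130, 11, 52)


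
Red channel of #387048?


Color: #387048
R = 38 = 56
G = 70 = 112
B = 48 = 72
Red = 56


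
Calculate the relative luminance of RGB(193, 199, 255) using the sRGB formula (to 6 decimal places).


Linearize each channel (sRGB transfer function): c = v/255; c_lin = c/12.92 if c ≤ 0.04045, else ((c+0.055)/1.055)^2.4
  R: 193/255 ≈ 0.756863 > 0.04045 → ((0.756863+0.055)/1.055)^2.4 ≈ 0.533276
  G: 199/255 ≈ 0.780392 > 0.04045 → ((0.780392+0.055)/1.055)^2.4 ≈ 0.571125
  B: 255/255 ≈ 1.000000 > 0.04045 → ((1.000000+0.055)/1.055)^2.4 ≈ 1.000000
R_lin = 0.533276, G_lin = 0.571125, B_lin = 1.000000
L = 0.2126×R + 0.7152×G + 0.0722×B
L = 0.2126×0.533276 + 0.7152×0.571125 + 0.0722×1.000000
L ≈ 0.594043


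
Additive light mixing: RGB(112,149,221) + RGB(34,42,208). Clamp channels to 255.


Additive: each channel = min(255, C₁+C₂)
R: 112+34 = 146 → 146
G: 149+42 = 191 → 191
B: 221+208 = 429 → 255
= RGB(146, 191, 255)


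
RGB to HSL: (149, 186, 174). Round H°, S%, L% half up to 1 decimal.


Normalize: R'=149/255≈0.5843, G'=186/255≈0.7294, B'=174/255≈0.6824
Max=186/255, Min=149/255, Δ=Max-Min=37/255
L = (Max+Min)/2 = (186+149)/510 = 335/510 = 0.65686… → L = 65.7%
L > 0.5 → S = Δ/(2-Max-Min) = 37/(510-186-149) = 37/175 = 0.21142… → S = 21.1%
(the 1/255 factors cancel in S and H, so raw channel differences can be used)
Max is G' → H = 60 × ((B-R)/Δ + 2) = 60 × ((174-149)/37 + 2)
  25/37 + 2 = 0.6756… + 2 = 2.6756…
  H = 60 × 2.6756… = 160.540…° → H = 160.5°
= HSL(160.5°, 21.1%, 65.7%)


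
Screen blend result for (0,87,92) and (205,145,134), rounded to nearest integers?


Screen: C = 255 - (255-A)×(255-B)/255, rounded to nearest integer
R: 255 - (255-0)×(255-205)/255 = 255 - 12750/255 ≈ 255 - 50.000 = 205.000 → 205
G: 255 - (255-87)×(255-145)/255 = 255 - 18480/255 ≈ 255 - 72.471 = 182.529 → 183
B: 255 - (255-92)×(255-134)/255 = 255 - 19723/255 ≈ 255 - 77.345 = 177.655 → 178
= RGB(205, 183, 178)


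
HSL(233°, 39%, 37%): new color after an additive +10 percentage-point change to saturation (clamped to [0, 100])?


Original S = 39%
Adjustment = +10 percentage points
New S = 39 + (10) = 49
Clamp to [0, 100] → 49
= HSL(233°, 49%, 37%)


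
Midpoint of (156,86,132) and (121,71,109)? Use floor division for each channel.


Midpoint: each channel = ⌊(C₁+C₂)/2⌋
R: ⌊(156+121)/2⌋ = 138
G: ⌊(86+71)/2⌋ = 78
B: ⌊(132+109)/2⌋ = 120
= RGB(138, 78, 120)


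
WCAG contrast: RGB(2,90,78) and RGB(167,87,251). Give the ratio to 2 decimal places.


Linearize each sRGB channel c=v/255: c/12.92 if c ≤ 0.04045 else ((c+0.055)/1.055)^2.4
L = 0.2126×R_lin + 0.7152×G_lin + 0.0722×B_lin
Color 1 (2,90,78):
  R=2: 2/255≈0.0078 ≤ 0.04045 → 0.0078/12.92 ≈ 0.00061
  G=90: 90/255≈0.3529 > 0.04045 → ((0.3529+0.055)/1.055)^2.4 ≈ 0.10224
  B=78: 78/255≈0.3059 > 0.04045 → ((0.3059+0.055)/1.055)^2.4 ≈ 0.07619
  L1 = 0.2126×0.00061 + 0.7152×0.10224 + 0.0722×0.07619 ≈ 0.07875
Color 2 (167,87,251):
  R=167: 167/255≈0.6549 > 0.04045 → ((0.6549+0.055)/1.055)^2.4 ≈ 0.38643
  G=87: 87/255≈0.3412 > 0.04045 → ((0.3412+0.055)/1.055)^2.4 ≈ 0.09531
  B=251: 251/255≈0.9843 > 0.04045 → ((0.9843+0.055)/1.055)^2.4 ≈ 0.96469
  L2 = 0.2126×0.38643 + 0.7152×0.09531 + 0.0722×0.96469 ≈ 0.21997
Lighter = 0.21997, Darker = 0.07875
Ratio = (L_lighter + 0.05) / (L_darker + 0.05)
Ratio = (0.21997 + 0.05) / (0.07875 + 0.05) = 0.26997 / 0.12875 ≈ 2.0968
Ratio ≈ 2.10:1


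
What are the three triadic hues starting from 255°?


Triadic: equally spaced at 120° intervals
H1 = 255°
H2 = (255 + 120) mod 360 = 15°
H3 = (255 + 240) mod 360 = 135°
Triadic = 255°, 15°, 135°


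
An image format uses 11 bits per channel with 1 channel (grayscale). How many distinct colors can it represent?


Total bits = 11 bits/channel × 1 channels = 11 bits
Distinct colors = 2^11
= 2,048 colors


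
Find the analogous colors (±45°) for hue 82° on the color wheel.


Base hue: 82°
Left analog: (82 - 45) mod 360 = 37°
Right analog: (82 + 45) mod 360 = 127°
Analogous hues = 37° and 127°


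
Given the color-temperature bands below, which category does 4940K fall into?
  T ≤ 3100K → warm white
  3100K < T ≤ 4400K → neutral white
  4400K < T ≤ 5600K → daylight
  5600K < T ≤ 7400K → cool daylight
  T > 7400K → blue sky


Temperature: 4940K
4400K < 4940K ≤ 5600K → daylight
Classification: daylight


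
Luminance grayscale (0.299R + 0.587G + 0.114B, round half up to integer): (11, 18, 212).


Gray = 0.299×R + 0.587×G + 0.114×B
Gray = 0.299×11 + 0.587×18 + 0.114×212
Gray = 3.289 + 10.566 + 24.168
Gray = 38.023 → round half up → 38
Gray = 38


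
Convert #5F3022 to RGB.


5F → 95 (R)
30 → 48 (G)
22 → 34 (B)
= RGB(95, 48, 34)


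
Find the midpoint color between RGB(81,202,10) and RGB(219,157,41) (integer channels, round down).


Midpoint: each channel = ⌊(C₁+C₂)/2⌋
R: ⌊(81+219)/2⌋ = 150
G: ⌊(202+157)/2⌋ = 179
B: ⌊(10+41)/2⌋ = 25
= RGB(150, 179, 25)


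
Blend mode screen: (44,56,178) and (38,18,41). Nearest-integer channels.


Screen: C = 255 - (255-A)×(255-B)/255, rounded to nearest integer
R: 255 - (255-44)×(255-38)/255 = 255 - 45787/255 ≈ 255 - 179.557 = 75.443 → 75
G: 255 - (255-56)×(255-18)/255 = 255 - 47163/255 ≈ 255 - 184.953 = 70.047 → 70
B: 255 - (255-178)×(255-41)/255 = 255 - 16478/255 ≈ 255 - 64.620 = 190.380 → 190
= RGB(75, 70, 190)


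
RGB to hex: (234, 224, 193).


R = 234 → EA (hex)
G = 224 → E0 (hex)
B = 193 → C1 (hex)
Hex = #EAE0C1


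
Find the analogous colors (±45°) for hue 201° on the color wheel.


Base hue: 201°
Left analog: (201 - 45) mod 360 = 156°
Right analog: (201 + 45) mod 360 = 246°
Analogous hues = 156° and 246°


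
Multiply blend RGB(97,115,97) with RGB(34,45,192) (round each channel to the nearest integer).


Multiply: C = A×B/255, rounded to nearest integer
R: 97×34/255 = 3298/255 ≈ 12.933 → 13
G: 115×45/255 = 5175/255 ≈ 20.294 → 20
B: 97×192/255 = 18624/255 ≈ 73.035 → 73
= RGB(13, 20, 73)


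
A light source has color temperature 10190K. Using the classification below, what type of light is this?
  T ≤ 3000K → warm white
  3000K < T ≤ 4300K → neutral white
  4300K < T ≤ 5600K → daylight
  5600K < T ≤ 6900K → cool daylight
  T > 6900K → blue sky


Temperature: 10190K
10190K > 6900K → blue sky
Classification: blue sky


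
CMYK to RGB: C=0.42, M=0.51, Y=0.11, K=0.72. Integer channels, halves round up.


R = 255 × (1-C) × (1-K) = 255 × 0.58 × 0.28 = 41.412 → 41
G = 255 × (1-M) × (1-K) = 255 × 0.49 × 0.28 = 34.986 → 35
B = 255 × (1-Y) × (1-K) = 255 × 0.89 × 0.28 = 63.546 → 64
= RGB(41, 35, 64)


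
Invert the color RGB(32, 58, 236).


Invert: (255-R, 255-G, 255-B)
R: 255-32 = 223
G: 255-58 = 197
B: 255-236 = 19
= RGB(223, 197, 19)


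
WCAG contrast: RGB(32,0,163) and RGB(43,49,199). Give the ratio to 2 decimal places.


Linearize each sRGB channel c=v/255: c/12.92 if c ≤ 0.04045 else ((c+0.055)/1.055)^2.4
L = 0.2126×R_lin + 0.7152×G_lin + 0.0722×B_lin
Color 1 (32,0,163):
  R=32: 32/255≈0.1255 > 0.04045 → ((0.1255+0.055)/1.055)^2.4 ≈ 0.01444
  G=0: 0/255≈0.0000 ≤ 0.04045 → 0.0000/12.92 ≈ 0.00000
  B=163: 163/255≈0.6392 > 0.04045 → ((0.6392+0.055)/1.055)^2.4 ≈ 0.36625
  L1 = 0.2126×0.01444 + 0.7152×0.00000 + 0.0722×0.36625 ≈ 0.02951
Color 2 (43,49,199):
  R=43: 43/255≈0.1686 > 0.04045 → ((0.1686+0.055)/1.055)^2.4 ≈ 0.02416
  G=49: 49/255≈0.1922 > 0.04045 → ((0.1922+0.055)/1.055)^2.4 ≈ 0.03071
  B=199: 199/255≈0.7804 > 0.04045 → ((0.7804+0.055)/1.055)^2.4 ≈ 0.57112
  L2 = 0.2126×0.02416 + 0.7152×0.03071 + 0.0722×0.57112 ≈ 0.06834
Lighter = 0.06834, Darker = 0.02951
Ratio = (L_lighter + 0.05) / (L_darker + 0.05)
Ratio = (0.06834 + 0.05) / (0.02951 + 0.05) = 0.11834 / 0.07951 ≈ 1.4883
Ratio ≈ 1.49:1


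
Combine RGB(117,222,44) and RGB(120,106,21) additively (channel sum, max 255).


Additive: each channel = min(255, C₁+C₂)
R: 117+120 = 237 → 237
G: 222+106 = 328 → 255
B: 44+21 = 65 → 65
= RGB(237, 255, 65)


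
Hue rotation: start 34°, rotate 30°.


New hue = (H + rotation) mod 360
New hue = (34 + 30) mod 360
= 64 mod 360
= 64°


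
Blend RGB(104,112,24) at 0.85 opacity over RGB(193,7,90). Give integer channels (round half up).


C = α×F + (1-α)×B, with 1-α = 0.15
R: 0.85×104 + 0.15×193 = 88.40 + 28.95 = 117.35 → 117
G: 0.85×112 + 0.15×7 = 95.20 + 1.05 = 96.25 → 96
B: 0.85×24 + 0.15×90 = 20.40 + 13.50 = 33.90 → 34
= RGB(117, 96, 34)


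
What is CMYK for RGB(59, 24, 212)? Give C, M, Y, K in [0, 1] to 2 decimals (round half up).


R'=59/255≈0.2314, G'=24/255≈0.0941, B'=212/255≈0.8314
K = 1 - max(R',G',B') = 1 - 212/255 = 43/255 = 0.16862… → 0.17
(1-R'-K)/(1-K) simplifies to (max-R)/max with max = 212:
C = (212-59)/212 = 153/212 = 0.72169… → 0.72
M = (212-24)/212 = 188/212 = 0.88679… → 0.89
Y = (212-212)/212 = 0/212 = 0 → 0.00
= CMYK(0.72, 0.89, 0.00, 0.17)


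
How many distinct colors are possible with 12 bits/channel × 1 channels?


Total bits = 12 bits/channel × 1 channels = 12 bits
Distinct colors = 2^12
= 4,096 colors


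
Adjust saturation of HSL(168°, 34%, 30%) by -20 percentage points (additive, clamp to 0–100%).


Original S = 34%
Adjustment = -20 percentage points
New S = 34 + (-20) = 14
Clamp to [0, 100] → 14
= HSL(168°, 14%, 30%)


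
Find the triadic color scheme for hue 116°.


Triadic: equally spaced at 120° intervals
H1 = 116°
H2 = (116 + 120) mod 360 = 236°
H3 = (116 + 240) mod 360 = 356°
Triadic = 116°, 236°, 356°


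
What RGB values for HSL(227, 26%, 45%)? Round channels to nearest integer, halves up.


H=227°, S=0.26, L=0.45
C = (1-|2L-1|)×S = (1-|-0.10|)×0.26 = 0.234
H' = H/60 = 227/60 ≈ 3.7833; X = C×(1-|H' mod 2 - 1|) = 0.0507
m = L - C/2 = 0.45 - 0.117 = 0.333
Sector ⌊H'⌋ = 3 → (R',G',B') = (0.0, 0.0507, 0.234)
RGB = ((R'+m)×255, (G'+m)×255, (B'+m)×255) = (84.915, 97.8435, 144.585)
Round half up → RGB(85, 98, 145)


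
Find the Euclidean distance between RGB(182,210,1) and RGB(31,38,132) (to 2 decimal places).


d = √[(R₁-R₂)² + (G₁-G₂)² + (B₁-B₂)²]
d = √[(182-31)² + (210-38)² + (1-132)²]
d = √[22801 + 29584 + 17161]
d = √69546
d ≈ 263.72


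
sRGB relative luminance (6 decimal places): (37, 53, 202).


Linearize each channel (sRGB transfer function): c = v/255; c_lin = c/12.92 if c ≤ 0.04045, else ((c+0.055)/1.055)^2.4
  R: 37/255 ≈ 0.145098 > 0.04045 → ((0.145098+0.055)/1.055)^2.4 ≈ 0.018500
  G: 53/255 ≈ 0.207843 > 0.04045 → ((0.207843+0.055)/1.055)^2.4 ≈ 0.035601
  B: 202/255 ≈ 0.792157 > 0.04045 → ((0.792157+0.055)/1.055)^2.4 ≈ 0.590619
R_lin = 0.018500, G_lin = 0.035601, B_lin = 0.590619
L = 0.2126×R + 0.7152×G + 0.0722×B
L = 0.2126×0.018500 + 0.7152×0.035601 + 0.0722×0.590619
L ≈ 0.072038


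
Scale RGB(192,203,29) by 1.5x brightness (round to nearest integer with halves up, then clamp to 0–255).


Multiply each channel by 1.5, round half up, clamp to [0, 255]
R: 192×1.5 = 288 → clamp → 255
G: 203×1.5 = 304.5 → round → 305 → clamp → 255
B: 29×1.5 = 43.5 → round → 44
= RGB(255, 255, 44)


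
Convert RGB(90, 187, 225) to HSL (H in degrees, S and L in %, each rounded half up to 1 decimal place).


Normalize: R'=90/255≈0.3529, G'=187/255≈0.7333, B'=225/255≈0.8824
Max=225/255, Min=90/255, Δ=Max-Min=135/255
L = (Max+Min)/2 = (225+90)/510 = 315/510 = 0.61764… → L = 61.8%
L > 0.5 → S = Δ/(2-Max-Min) = 135/(510-225-90) = 135/195 = 0.69230… → S = 69.2%
(the 1/255 factors cancel in S and H, so raw channel differences can be used)
Max is B' → H = 60 × ((R-G)/Δ + 4) = 60 × ((90-187)/135 + 4)
  -97/135 + 4 = -0.7185… + 4 = 3.2814…
  H = 60 × 3.2814… = 196.888…° → H = 196.9°
= HSL(196.9°, 69.2%, 61.8%)


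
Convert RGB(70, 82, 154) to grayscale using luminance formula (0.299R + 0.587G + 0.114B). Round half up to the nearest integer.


Gray = 0.299×R + 0.587×G + 0.114×B
Gray = 0.299×70 + 0.587×82 + 0.114×154
Gray = 20.930 + 48.134 + 17.556
Gray = 86.620 → round half up → 87
Gray = 87


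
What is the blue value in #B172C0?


Color: #B172C0
R = B1 = 177
G = 72 = 114
B = C0 = 192
Blue = 192


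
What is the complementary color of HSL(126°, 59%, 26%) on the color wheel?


Complement = opposite side of color wheel = hue + 180°
H' = (126 + 180) mod 360 = 306°
S and L unchanged.
= HSL(306°, 59%, 26%)


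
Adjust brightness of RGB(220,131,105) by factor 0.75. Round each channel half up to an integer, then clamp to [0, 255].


Multiply each channel by 0.75, round half up, clamp to [0, 255]
R: 220×0.75 = 165
G: 131×0.75 = 98.25 → round → 98
B: 105×0.75 = 78.75 → round → 79
= RGB(165, 98, 79)


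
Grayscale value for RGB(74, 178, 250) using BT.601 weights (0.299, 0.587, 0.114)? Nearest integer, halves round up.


Gray = 0.299×R + 0.587×G + 0.114×B
Gray = 0.299×74 + 0.587×178 + 0.114×250
Gray = 22.126 + 104.486 + 28.500
Gray = 155.112 → round half up → 155
Gray = 155


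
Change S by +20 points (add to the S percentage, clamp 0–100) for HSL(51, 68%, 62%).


Original S = 68%
Adjustment = +20 percentage points
New S = 68 + (20) = 88
Clamp to [0, 100] → 88
= HSL(51°, 88%, 62%)


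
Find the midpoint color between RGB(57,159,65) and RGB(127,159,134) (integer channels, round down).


Midpoint: each channel = ⌊(C₁+C₂)/2⌋
R: ⌊(57+127)/2⌋ = 92
G: ⌊(159+159)/2⌋ = 159
B: ⌊(65+134)/2⌋ = 99
= RGB(92, 159, 99)


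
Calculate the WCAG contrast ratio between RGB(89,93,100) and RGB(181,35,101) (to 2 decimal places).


Linearize each sRGB channel c=v/255: c/12.92 if c ≤ 0.04045 else ((c+0.055)/1.055)^2.4
L = 0.2126×R_lin + 0.7152×G_lin + 0.0722×B_lin
Color 1 (89,93,100):
  R=89: 89/255≈0.3490 > 0.04045 → ((0.3490+0.055)/1.055)^2.4 ≈ 0.09990
  G=93: 93/255≈0.3647 > 0.04045 → ((0.3647+0.055)/1.055)^2.4 ≈ 0.10946
  B=100: 100/255≈0.3922 > 0.04045 → ((0.3922+0.055)/1.055)^2.4 ≈ 0.12744
  L1 = 0.2126×0.09990 + 0.7152×0.10946 + 0.0722×0.12744 ≈ 0.10873
Color 2 (181,35,101):
  R=181: 181/255≈0.7098 > 0.04045 → ((0.7098+0.055)/1.055)^2.4 ≈ 0.46208
  G=35: 35/255≈0.1373 > 0.04045 → ((0.1373+0.055)/1.055)^2.4 ≈ 0.01681
  B=101: 101/255≈0.3961 > 0.04045 → ((0.3961+0.055)/1.055)^2.4 ≈ 0.13014
  L2 = 0.2126×0.46208 + 0.7152×0.01681 + 0.0722×0.13014 ≈ 0.11965
Lighter = 0.11965, Darker = 0.10873
Ratio = (L_lighter + 0.05) / (L_darker + 0.05)
Ratio = (0.11965 + 0.05) / (0.10873 + 0.05) = 0.16965 / 0.15873 ≈ 1.0688
Ratio ≈ 1.07:1


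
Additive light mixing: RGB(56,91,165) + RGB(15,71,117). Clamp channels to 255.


Additive: each channel = min(255, C₁+C₂)
R: 56+15 = 71 → 71
G: 91+71 = 162 → 162
B: 165+117 = 282 → 255
= RGB(71, 162, 255)


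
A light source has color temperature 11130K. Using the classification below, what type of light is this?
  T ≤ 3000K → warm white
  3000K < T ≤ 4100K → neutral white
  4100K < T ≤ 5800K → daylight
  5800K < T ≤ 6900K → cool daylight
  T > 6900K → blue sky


Temperature: 11130K
11130K > 6900K → blue sky
Classification: blue sky


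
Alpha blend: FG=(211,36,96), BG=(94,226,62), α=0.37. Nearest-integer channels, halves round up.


C = α×F + (1-α)×B, with 1-α = 0.63
R: 0.37×211 + 0.63×94 = 78.07 + 59.22 = 137.29 → 137
G: 0.37×36 + 0.63×226 = 13.32 + 142.38 = 155.70 → 156
B: 0.37×96 + 0.63×62 = 35.52 + 39.06 = 74.58 → 75
= RGB(137, 156, 75)


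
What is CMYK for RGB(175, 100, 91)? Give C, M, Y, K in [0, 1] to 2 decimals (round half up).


R'=175/255≈0.6863, G'=100/255≈0.3922, B'=91/255≈0.3569
K = 1 - max(R',G',B') = 1 - 175/255 = 80/255 = 0.31372… → 0.31
(1-R'-K)/(1-K) simplifies to (max-R)/max with max = 175:
C = (175-175)/175 = 0/175 = 0 → 0.00
M = (175-100)/175 = 75/175 = 0.42857… → 0.43
Y = (175-91)/175 = 84/175 = 0.48 → 0.48
= CMYK(0.00, 0.43, 0.48, 0.31)


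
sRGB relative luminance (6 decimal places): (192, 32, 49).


Linearize each channel (sRGB transfer function): c = v/255; c_lin = c/12.92 if c ≤ 0.04045, else ((c+0.055)/1.055)^2.4
  R: 192/255 ≈ 0.752941 > 0.04045 → ((0.752941+0.055)/1.055)^2.4 ≈ 0.527115
  G: 32/255 ≈ 0.125490 > 0.04045 → ((0.125490+0.055)/1.055)^2.4 ≈ 0.014444
  B: 49/255 ≈ 0.192157 > 0.04045 → ((0.192157+0.055)/1.055)^2.4 ≈ 0.030713
R_lin = 0.527115, G_lin = 0.014444, B_lin = 0.030713
L = 0.2126×R + 0.7152×G + 0.0722×B
L = 0.2126×0.527115 + 0.7152×0.014444 + 0.0722×0.030713
L ≈ 0.124612


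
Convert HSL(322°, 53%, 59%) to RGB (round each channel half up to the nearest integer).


H=322°, S=0.53, L=0.59
C = (1-|2L-1|)×S = (1-|0.18|)×0.53 = 0.4346
H' = H/60 = 322/60 ≈ 5.3667; X = C×(1-|H' mod 2 - 1|) ≈ 0.2752
m = L - C/2 = 0.59 - 0.2173 = 0.3727
Sector ⌊H'⌋ = 5 → (R',G',B') = (0.4346, 0.0, ≈0.2752)
RGB = ((R'+m)×255, (G'+m)×255, (B'+m)×255) = (205.8615, 95.0385, 165.2264)
Round half up → RGB(206, 95, 165)


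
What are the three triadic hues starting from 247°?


Triadic: equally spaced at 120° intervals
H1 = 247°
H2 = (247 + 120) mod 360 = 7°
H3 = (247 + 240) mod 360 = 127°
Triadic = 247°, 7°, 127°


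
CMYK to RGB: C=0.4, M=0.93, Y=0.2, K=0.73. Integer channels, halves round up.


R = 255 × (1-C) × (1-K) = 255 × 0.60 × 0.27 = 41.31 → 41
G = 255 × (1-M) × (1-K) = 255 × 0.07 × 0.27 = 4.8195 → 5
B = 255 × (1-Y) × (1-K) = 255 × 0.80 × 0.27 = 55.08 → 55
= RGB(41, 5, 55)


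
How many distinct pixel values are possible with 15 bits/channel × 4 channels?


Total bits = 15 bits/channel × 4 channels = 60 bits
Distinct pixel values = 2^60
= 1,152,921,504,606,846,976 pixel values


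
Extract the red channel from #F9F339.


Color: #F9F339
R = F9 = 249
G = F3 = 243
B = 39 = 57
Red = 249


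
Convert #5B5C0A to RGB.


5B → 91 (R)
5C → 92 (G)
0A → 10 (B)
= RGB(91, 92, 10)


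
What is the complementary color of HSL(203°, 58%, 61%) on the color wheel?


Complement = opposite side of color wheel = hue + 180°
H' = (203 + 180) mod 360 = 23°
S and L unchanged.
= HSL(23°, 58%, 61%)


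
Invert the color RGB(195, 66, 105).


Invert: (255-R, 255-G, 255-B)
R: 255-195 = 60
G: 255-66 = 189
B: 255-105 = 150
= RGB(60, 189, 150)


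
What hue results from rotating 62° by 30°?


New hue = (H + rotation) mod 360
New hue = (62 + 30) mod 360
= 92 mod 360
= 92°


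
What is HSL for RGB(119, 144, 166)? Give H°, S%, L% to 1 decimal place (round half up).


Normalize: R'=119/255≈0.4667, G'=144/255≈0.5647, B'=166/255≈0.6510
Max=166/255, Min=119/255, Δ=Max-Min=47/255
L = (Max+Min)/2 = (166+119)/510 = 285/510 = 0.55882… → L = 55.9%
L > 0.5 → S = Δ/(2-Max-Min) = 47/(510-166-119) = 47/225 = 0.20888… → S = 20.9%
(the 1/255 factors cancel in S and H, so raw channel differences can be used)
Max is B' → H = 60 × ((R-G)/Δ + 4) = 60 × ((119-144)/47 + 4)
  -25/47 + 4 = -0.5319… + 4 = 3.4680…
  H = 60 × 3.4680… = 208.085…° → H = 208.1°
= HSL(208.1°, 20.9%, 55.9%)


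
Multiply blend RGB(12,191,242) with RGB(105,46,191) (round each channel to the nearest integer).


Multiply: C = A×B/255, rounded to nearest integer
R: 12×105/255 = 1260/255 ≈ 4.941 → 5
G: 191×46/255 = 8786/255 ≈ 34.455 → 34
B: 242×191/255 = 46222/255 ≈ 181.263 → 181
= RGB(5, 34, 181)


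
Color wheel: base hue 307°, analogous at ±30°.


Base hue: 307°
Left analog: (307 - 30) mod 360 = 277°
Right analog: (307 + 30) mod 360 = 337°
Analogous hues = 277° and 337°


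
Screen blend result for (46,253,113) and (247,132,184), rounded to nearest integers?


Screen: C = 255 - (255-A)×(255-B)/255, rounded to nearest integer
R: 255 - (255-46)×(255-247)/255 = 255 - 1672/255 ≈ 255 - 6.557 = 248.443 → 248
G: 255 - (255-253)×(255-132)/255 = 255 - 246/255 ≈ 255 - 0.965 = 254.035 → 254
B: 255 - (255-113)×(255-184)/255 = 255 - 10082/255 ≈ 255 - 39.537 = 215.463 → 215
= RGB(248, 254, 215)


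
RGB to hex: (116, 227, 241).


R = 116 → 74 (hex)
G = 227 → E3 (hex)
B = 241 → F1 (hex)
Hex = #74E3F1


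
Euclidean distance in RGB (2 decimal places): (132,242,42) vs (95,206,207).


d = √[(R₁-R₂)² + (G₁-G₂)² + (B₁-B₂)²]
d = √[(132-95)² + (242-206)² + (42-207)²]
d = √[1369 + 1296 + 27225]
d = √29890
d ≈ 172.89


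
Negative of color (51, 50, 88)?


Invert: (255-R, 255-G, 255-B)
R: 255-51 = 204
G: 255-50 = 205
B: 255-88 = 167
= RGB(204, 205, 167)


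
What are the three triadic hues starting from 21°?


Triadic: equally spaced at 120° intervals
H1 = 21°
H2 = (21 + 120) mod 360 = 141°
H3 = (21 + 240) mod 360 = 261°
Triadic = 21°, 141°, 261°


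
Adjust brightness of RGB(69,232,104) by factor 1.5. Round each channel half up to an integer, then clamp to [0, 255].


Multiply each channel by 1.5, round half up, clamp to [0, 255]
R: 69×1.5 = 103.5 → round → 104
G: 232×1.5 = 348 → clamp → 255
B: 104×1.5 = 156
= RGB(104, 255, 156)


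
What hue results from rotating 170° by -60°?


New hue = (H + rotation) mod 360
New hue = (170 -60) mod 360
= 110 mod 360
= 110°


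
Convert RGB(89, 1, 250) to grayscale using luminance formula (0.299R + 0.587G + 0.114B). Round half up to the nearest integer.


Gray = 0.299×R + 0.587×G + 0.114×B
Gray = 0.299×89 + 0.587×1 + 0.114×250
Gray = 26.611 + 0.587 + 28.500
Gray = 55.698 → round half up → 56
Gray = 56


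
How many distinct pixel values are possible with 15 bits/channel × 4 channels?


Total bits = 15 bits/channel × 4 channels = 60 bits
Distinct pixel values = 2^60
= 1,152,921,504,606,846,976 pixel values
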